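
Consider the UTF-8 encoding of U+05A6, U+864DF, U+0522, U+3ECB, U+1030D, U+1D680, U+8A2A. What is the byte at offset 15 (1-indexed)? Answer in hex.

1-indexed offset 15 is 0-indexed offset 14.
U+05A6 → 2-byte form D6 A6 at offsets 0–1.
U+864DF → 4-byte form F2 86 93 9F at offsets 2–5.
U+0522 → 2-byte form D4 A2 at offsets 6–7.
U+3ECB → 3-byte form E3 BB 8B at offsets 8–10.
U+1030D → 4-byte form F0 90 8C 8D at offsets 11–14.
Offset 14 falls in char 5's range; it's byte 4 of F0 90 8C 8D = 0x8D.

0x8D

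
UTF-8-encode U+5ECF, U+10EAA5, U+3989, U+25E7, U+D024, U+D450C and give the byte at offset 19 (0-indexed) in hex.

0x8C

U+5ECF → 3-byte form E5 BB 8F at offsets 0–2.
U+10EAA5 → 4-byte form F4 8E AA A5 at offsets 3–6.
U+3989 → 3-byte form E3 A6 89 at offsets 7–9.
U+25E7 → 3-byte form E2 97 A7 at offsets 10–12.
U+D024 → 3-byte form ED 80 A4 at offsets 13–15.
U+D450C → 4-byte form F3 94 94 8C at offsets 16–19.
Offset 19 falls in char 6's range; it's byte 4 of F3 94 94 8C = 0x8C.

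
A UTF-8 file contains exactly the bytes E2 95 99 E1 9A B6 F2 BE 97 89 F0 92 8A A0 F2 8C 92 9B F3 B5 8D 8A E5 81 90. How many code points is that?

Byte at offset 0: 0xE2 = 11100010 → 3-byte char (#1). Advance 3.
Byte at offset 3: 0xE1 = 11100001 → 3-byte char (#2). Advance 3.
Byte at offset 6: 0xF2 = 11110010 → 4-byte char (#3). Advance 4.
Byte at offset 10: 0xF0 = 11110000 → 4-byte char (#4). Advance 4.
Byte at offset 14: 0xF2 = 11110010 → 4-byte char (#5). Advance 4.
Byte at offset 18: 0xF3 = 11110011 → 4-byte char (#6). Advance 4.
Byte at offset 22: 0xE5 = 11100101 → 3-byte char (#7). Advance 3.
Reached end at offset 25 after 7 code points.

7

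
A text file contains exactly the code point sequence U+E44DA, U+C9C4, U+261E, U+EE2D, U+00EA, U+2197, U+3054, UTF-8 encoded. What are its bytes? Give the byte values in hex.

F3 A4 93 9A EC A7 84 E2 98 9E EE B8 AD C3 AA E2 86 97 E3 81 94

U+E44DA: 4-byte form → F3 A4 93 9A.
U+C9C4: 3-byte form → EC A7 84.
U+261E: 3-byte form → E2 98 9E.
U+EE2D: 3-byte form → EE B8 AD.
U+00EA: 2-byte form → C3 AA.
U+2197: 3-byte form → E2 86 97.
U+3054: 3-byte form → E3 81 94.
Concatenated (21 bytes): F3 A4 93 9A EC A7 84 E2 98 9E EE B8 AD C3 AA E2 86 97 E3 81 94.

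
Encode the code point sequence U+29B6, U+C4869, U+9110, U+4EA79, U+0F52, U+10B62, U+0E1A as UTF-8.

U+29B6: 3-byte form → E2 A6 B6.
U+C4869: 4-byte form → F3 84 A1 A9.
U+9110: 3-byte form → E9 84 90.
U+4EA79: 4-byte form → F1 8E A9 B9.
U+0F52: 3-byte form → E0 BD 92.
U+10B62: 4-byte form → F0 90 AD A2.
U+0E1A: 3-byte form → E0 B8 9A.
Concatenated (24 bytes): E2 A6 B6 F3 84 A1 A9 E9 84 90 F1 8E A9 B9 E0 BD 92 F0 90 AD A2 E0 B8 9A.

E2 A6 B6 F3 84 A1 A9 E9 84 90 F1 8E A9 B9 E0 BD 92 F0 90 AD A2 E0 B8 9A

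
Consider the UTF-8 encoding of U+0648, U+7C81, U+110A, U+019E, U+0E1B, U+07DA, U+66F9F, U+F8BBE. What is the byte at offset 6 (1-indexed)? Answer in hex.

0xE1

1-indexed offset 6 is 0-indexed offset 5.
U+0648 → 2-byte form D9 88 at offsets 0–1.
U+7C81 → 3-byte form E7 B2 81 at offsets 2–4.
U+110A → 3-byte form E1 84 8A at offsets 5–7.
Offset 5 falls in char 3's range; it's byte 1 of E1 84 8A = 0xE1.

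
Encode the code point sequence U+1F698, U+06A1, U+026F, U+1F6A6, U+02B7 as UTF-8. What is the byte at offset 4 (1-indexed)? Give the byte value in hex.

1-indexed offset 4 is 0-indexed offset 3.
U+1F698 → 4-byte form F0 9F 9A 98 at offsets 0–3.
Offset 3 falls in char 1's range; it's byte 4 of F0 9F 9A 98 = 0x98.

0x98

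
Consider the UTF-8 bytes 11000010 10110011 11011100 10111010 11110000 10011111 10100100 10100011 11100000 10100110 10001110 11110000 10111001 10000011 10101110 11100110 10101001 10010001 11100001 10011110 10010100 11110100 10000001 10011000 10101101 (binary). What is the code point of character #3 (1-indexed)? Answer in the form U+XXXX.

Offset 0: leading byte 0xC2 = 11000010 → 2-byte char #1 = C2 B3.
Offset 2: leading byte 0xDC = 11011100 → 2-byte char #2 = DC BA.
Offset 4: leading byte 0xF0 = 11110000 → 4-byte char #3 = F0 9F A4 A3.
Leading byte 0xF0 = 11110000 matches 11110xxx → 4-byte sequence.
Byte 1: 0xF0 = 11110000, payload 000 (3 bits).
Byte 2: 0x9F = 10011111 (10xxxxxx ✓), payload 011111.
Byte 3: 0xA4 = 10100100 (10xxxxxx ✓), payload 100100.
Byte 4: 0xA3 = 10100011 (10xxxxxx ✓), payload 100011.
Concatenate: 000011111100100100011 = 0x1F923 (21 bits → U+1F923).

U+1F923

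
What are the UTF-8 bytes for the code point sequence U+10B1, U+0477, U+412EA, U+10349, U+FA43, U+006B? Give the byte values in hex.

U+10B1: 3-byte form → E1 82 B1.
U+0477: 2-byte form → D1 B7.
U+412EA: 4-byte form → F1 81 8B AA.
U+10349: 4-byte form → F0 90 8D 89.
U+FA43: 3-byte form → EF A9 83.
U+006B: 1-byte form → 6B.
Concatenated (17 bytes): E1 82 B1 D1 B7 F1 81 8B AA F0 90 8D 89 EF A9 83 6B.

E1 82 B1 D1 B7 F1 81 8B AA F0 90 8D 89 EF A9 83 6B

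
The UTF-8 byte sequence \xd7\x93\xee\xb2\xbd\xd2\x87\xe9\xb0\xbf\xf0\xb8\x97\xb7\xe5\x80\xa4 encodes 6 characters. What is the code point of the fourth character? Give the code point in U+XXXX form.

U+9C3F

Offset 0: leading byte 0xD7 = 11010111 → 2-byte char #1 = D7 93.
Offset 2: leading byte 0xEE = 11101110 → 3-byte char #2 = EE B2 BD.
Offset 5: leading byte 0xD2 = 11010010 → 2-byte char #3 = D2 87.
Offset 7: leading byte 0xE9 = 11101001 → 3-byte char #4 = E9 B0 BF.
Leading byte 0xE9 = 11101001 matches 1110xxxx → 3-byte sequence.
Byte 1: 0xE9 = 11101001, payload 1001 (4 bits).
Byte 2: 0xB0 = 10110000 (10xxxxxx ✓), payload 110000.
Byte 3: 0xBF = 10111111 (10xxxxxx ✓), payload 111111.
Concatenate: 1001110000111111 = 0x9C3F (16 bits → U+9C3F).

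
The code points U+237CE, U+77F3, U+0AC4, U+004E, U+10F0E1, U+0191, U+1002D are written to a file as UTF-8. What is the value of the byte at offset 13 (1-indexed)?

1-indexed offset 13 is 0-indexed offset 12.
U+237CE → 4-byte form F0 A3 9F 8E at offsets 0–3.
U+77F3 → 3-byte form E7 9F B3 at offsets 4–6.
U+0AC4 → 3-byte form E0 AB 84 at offsets 7–9.
U+004E → 1-byte form 4E at offsets 10–10.
U+10F0E1 → 4-byte form F4 8F 83 A1 at offsets 11–14.
Offset 12 falls in char 5's range; it's byte 2 of F4 8F 83 A1 = 0x8F.

0x8F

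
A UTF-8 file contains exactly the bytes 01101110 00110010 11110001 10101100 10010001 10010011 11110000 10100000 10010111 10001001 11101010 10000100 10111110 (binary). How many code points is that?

5

Byte at offset 0: 0x6E = 01101110 → 1-byte char (#1). Advance 1.
Byte at offset 1: 0x32 = 00110010 → 1-byte char (#2). Advance 1.
Byte at offset 2: 0xF1 = 11110001 → 4-byte char (#3). Advance 4.
Byte at offset 6: 0xF0 = 11110000 → 4-byte char (#4). Advance 4.
Byte at offset 10: 0xEA = 11101010 → 3-byte char (#5). Advance 3.
Reached end at offset 13 after 5 code points.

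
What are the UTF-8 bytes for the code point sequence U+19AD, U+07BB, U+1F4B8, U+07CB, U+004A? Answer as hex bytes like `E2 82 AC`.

U+19AD: 3-byte form → E1 A6 AD.
U+07BB: 2-byte form → DE BB.
U+1F4B8: 4-byte form → F0 9F 92 B8.
U+07CB: 2-byte form → DF 8B.
U+004A: 1-byte form → 4A.
Concatenated (12 bytes): E1 A6 AD DE BB F0 9F 92 B8 DF 8B 4A.

E1 A6 AD DE BB F0 9F 92 B8 DF 8B 4A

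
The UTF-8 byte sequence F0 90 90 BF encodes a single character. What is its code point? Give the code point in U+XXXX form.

Leading byte 0xF0 = 11110000 matches 11110xxx → 4-byte sequence.
Byte 1: 0xF0 = 11110000, payload 000 (3 bits).
Byte 2: 0x90 = 10010000 (10xxxxxx ✓), payload 010000.
Byte 3: 0x90 = 10010000 (10xxxxxx ✓), payload 010000.
Byte 4: 0xBF = 10111111 (10xxxxxx ✓), payload 111111.
Concatenate: 000010000010000111111 = 0x1043F (21 bits → U+1043F).

U+1043F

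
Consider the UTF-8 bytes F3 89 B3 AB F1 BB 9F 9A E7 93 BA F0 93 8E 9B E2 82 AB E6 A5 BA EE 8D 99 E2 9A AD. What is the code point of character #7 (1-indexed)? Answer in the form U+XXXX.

Offset 0: leading byte 0xF3 = 11110011 → 4-byte char #1 = F3 89 B3 AB.
Offset 4: leading byte 0xF1 = 11110001 → 4-byte char #2 = F1 BB 9F 9A.
Offset 8: leading byte 0xE7 = 11100111 → 3-byte char #3 = E7 93 BA.
Offset 11: leading byte 0xF0 = 11110000 → 4-byte char #4 = F0 93 8E 9B.
Offset 15: leading byte 0xE2 = 11100010 → 3-byte char #5 = E2 82 AB.
Offset 18: leading byte 0xE6 = 11100110 → 3-byte char #6 = E6 A5 BA.
Offset 21: leading byte 0xEE = 11101110 → 3-byte char #7 = EE 8D 99.
Leading byte 0xEE = 11101110 matches 1110xxxx → 3-byte sequence.
Byte 1: 0xEE = 11101110, payload 1110 (4 bits).
Byte 2: 0x8D = 10001101 (10xxxxxx ✓), payload 001101.
Byte 3: 0x99 = 10011001 (10xxxxxx ✓), payload 011001.
Concatenate: 1110001101011001 = 0xE359 (16 bits → U+E359).

U+E359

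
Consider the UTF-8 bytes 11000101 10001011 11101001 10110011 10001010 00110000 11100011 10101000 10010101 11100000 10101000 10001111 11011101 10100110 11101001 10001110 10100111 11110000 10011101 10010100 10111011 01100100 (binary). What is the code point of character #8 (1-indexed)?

Offset 0: leading byte 0xC5 = 11000101 → 2-byte char #1 = C5 8B.
Offset 2: leading byte 0xE9 = 11101001 → 3-byte char #2 = E9 B3 8A.
Offset 5: leading byte 0x30 = 00110000 → 1-byte char #3 = 30.
Offset 6: leading byte 0xE3 = 11100011 → 3-byte char #4 = E3 A8 95.
Offset 9: leading byte 0xE0 = 11100000 → 3-byte char #5 = E0 A8 8F.
Offset 12: leading byte 0xDD = 11011101 → 2-byte char #6 = DD A6.
Offset 14: leading byte 0xE9 = 11101001 → 3-byte char #7 = E9 8E A7.
Offset 17: leading byte 0xF0 = 11110000 → 4-byte char #8 = F0 9D 94 BB.
Leading byte 0xF0 = 11110000 matches 11110xxx → 4-byte sequence.
Byte 1: 0xF0 = 11110000, payload 000 (3 bits).
Byte 2: 0x9D = 10011101 (10xxxxxx ✓), payload 011101.
Byte 3: 0x94 = 10010100 (10xxxxxx ✓), payload 010100.
Byte 4: 0xBB = 10111011 (10xxxxxx ✓), payload 111011.
Concatenate: 000011101010100111011 = 0x1D53B (21 bits → U+1D53B).

U+1D53B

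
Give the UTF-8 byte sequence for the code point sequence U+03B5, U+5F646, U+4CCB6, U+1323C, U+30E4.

U+03B5: 2-byte form → CE B5.
U+5F646: 4-byte form → F1 9F 99 86.
U+4CCB6: 4-byte form → F1 8C B2 B6.
U+1323C: 4-byte form → F0 93 88 BC.
U+30E4: 3-byte form → E3 83 A4.
Concatenated (17 bytes): CE B5 F1 9F 99 86 F1 8C B2 B6 F0 93 88 BC E3 83 A4.

CE B5 F1 9F 99 86 F1 8C B2 B6 F0 93 88 BC E3 83 A4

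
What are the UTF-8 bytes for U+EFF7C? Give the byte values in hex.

U+EFF7C = 0xEFF7C = 982908 decimal. In range U+10000–U+10FFFF → 4-byte form: 11110xxx 10xxxxxx 10xxxxxx 10xxxxxx.
Binary (21 bits): 011101111111101111100.
Split 3+6+6+6: 011 | 101111 | 111101 | 111100.
Byte 1: 11110011 = 0xF3.
Byte 2: 10101111 = 0xAF.
Byte 3: 10111101 = 0xBD.
Byte 4: 10111100 = 0xBC.

F3 AF BD BC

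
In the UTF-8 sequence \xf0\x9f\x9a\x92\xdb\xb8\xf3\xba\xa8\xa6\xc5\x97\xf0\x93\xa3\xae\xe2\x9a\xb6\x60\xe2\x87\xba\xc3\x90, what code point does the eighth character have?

U+21FA

Offset 0: leading byte 0xF0 = 11110000 → 4-byte char #1 = F0 9F 9A 92.
Offset 4: leading byte 0xDB = 11011011 → 2-byte char #2 = DB B8.
Offset 6: leading byte 0xF3 = 11110011 → 4-byte char #3 = F3 BA A8 A6.
Offset 10: leading byte 0xC5 = 11000101 → 2-byte char #4 = C5 97.
Offset 12: leading byte 0xF0 = 11110000 → 4-byte char #5 = F0 93 A3 AE.
Offset 16: leading byte 0xE2 = 11100010 → 3-byte char #6 = E2 9A B6.
Offset 19: leading byte 0x60 = 01100000 → 1-byte char #7 = 60.
Offset 20: leading byte 0xE2 = 11100010 → 3-byte char #8 = E2 87 BA.
Leading byte 0xE2 = 11100010 matches 1110xxxx → 3-byte sequence.
Byte 1: 0xE2 = 11100010, payload 0010 (4 bits).
Byte 2: 0x87 = 10000111 (10xxxxxx ✓), payload 000111.
Byte 3: 0xBA = 10111010 (10xxxxxx ✓), payload 111010.
Concatenate: 0010000111111010 = 0x21FA (16 bits → U+21FA).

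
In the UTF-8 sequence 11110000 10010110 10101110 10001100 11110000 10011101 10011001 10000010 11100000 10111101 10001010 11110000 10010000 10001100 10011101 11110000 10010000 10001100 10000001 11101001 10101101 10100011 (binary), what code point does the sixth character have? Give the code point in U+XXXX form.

U+9B63

Offset 0: leading byte 0xF0 = 11110000 → 4-byte char #1 = F0 96 AE 8C.
Offset 4: leading byte 0xF0 = 11110000 → 4-byte char #2 = F0 9D 99 82.
Offset 8: leading byte 0xE0 = 11100000 → 3-byte char #3 = E0 BD 8A.
Offset 11: leading byte 0xF0 = 11110000 → 4-byte char #4 = F0 90 8C 9D.
Offset 15: leading byte 0xF0 = 11110000 → 4-byte char #5 = F0 90 8C 81.
Offset 19: leading byte 0xE9 = 11101001 → 3-byte char #6 = E9 AD A3.
Leading byte 0xE9 = 11101001 matches 1110xxxx → 3-byte sequence.
Byte 1: 0xE9 = 11101001, payload 1001 (4 bits).
Byte 2: 0xAD = 10101101 (10xxxxxx ✓), payload 101101.
Byte 3: 0xA3 = 10100011 (10xxxxxx ✓), payload 100011.
Concatenate: 1001101101100011 = 0x9B63 (16 bits → U+9B63).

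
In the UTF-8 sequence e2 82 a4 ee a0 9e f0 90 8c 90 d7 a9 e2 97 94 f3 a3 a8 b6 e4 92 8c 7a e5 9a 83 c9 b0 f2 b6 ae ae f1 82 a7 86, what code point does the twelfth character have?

U+429C6

Offset 0: leading byte 0xE2 = 11100010 → 3-byte char #1 = E2 82 A4.
Offset 3: leading byte 0xEE = 11101110 → 3-byte char #2 = EE A0 9E.
Offset 6: leading byte 0xF0 = 11110000 → 4-byte char #3 = F0 90 8C 90.
Offset 10: leading byte 0xD7 = 11010111 → 2-byte char #4 = D7 A9.
Offset 12: leading byte 0xE2 = 11100010 → 3-byte char #5 = E2 97 94.
Offset 15: leading byte 0xF3 = 11110011 → 4-byte char #6 = F3 A3 A8 B6.
Offset 19: leading byte 0xE4 = 11100100 → 3-byte char #7 = E4 92 8C.
Offset 22: leading byte 0x7A = 01111010 → 1-byte char #8 = 7A.
Offset 23: leading byte 0xE5 = 11100101 → 3-byte char #9 = E5 9A 83.
Offset 26: leading byte 0xC9 = 11001001 → 2-byte char #10 = C9 B0.
Offset 28: leading byte 0xF2 = 11110010 → 4-byte char #11 = F2 B6 AE AE.
Offset 32: leading byte 0xF1 = 11110001 → 4-byte char #12 = F1 82 A7 86.
Leading byte 0xF1 = 11110001 matches 11110xxx → 4-byte sequence.
Byte 1: 0xF1 = 11110001, payload 001 (3 bits).
Byte 2: 0x82 = 10000010 (10xxxxxx ✓), payload 000010.
Byte 3: 0xA7 = 10100111 (10xxxxxx ✓), payload 100111.
Byte 4: 0x86 = 10000110 (10xxxxxx ✓), payload 000110.
Concatenate: 001000010100111000110 = 0x429C6 (21 bits → U+429C6).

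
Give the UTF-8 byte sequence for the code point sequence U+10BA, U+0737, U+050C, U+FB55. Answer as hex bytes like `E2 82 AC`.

E1 82 BA DC B7 D4 8C EF AD 95

U+10BA: 3-byte form → E1 82 BA.
U+0737: 2-byte form → DC B7.
U+050C: 2-byte form → D4 8C.
U+FB55: 3-byte form → EF AD 95.
Concatenated (10 bytes): E1 82 BA DC B7 D4 8C EF AD 95.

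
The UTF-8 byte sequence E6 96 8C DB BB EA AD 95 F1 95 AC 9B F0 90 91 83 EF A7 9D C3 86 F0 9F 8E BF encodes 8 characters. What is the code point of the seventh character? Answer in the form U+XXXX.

U+00C6

Offset 0: leading byte 0xE6 = 11100110 → 3-byte char #1 = E6 96 8C.
Offset 3: leading byte 0xDB = 11011011 → 2-byte char #2 = DB BB.
Offset 5: leading byte 0xEA = 11101010 → 3-byte char #3 = EA AD 95.
Offset 8: leading byte 0xF1 = 11110001 → 4-byte char #4 = F1 95 AC 9B.
Offset 12: leading byte 0xF0 = 11110000 → 4-byte char #5 = F0 90 91 83.
Offset 16: leading byte 0xEF = 11101111 → 3-byte char #6 = EF A7 9D.
Offset 19: leading byte 0xC3 = 11000011 → 2-byte char #7 = C3 86.
Leading byte 0xC3 = 11000011 matches 110xxxxx → 2-byte sequence.
Byte 1: 0xC3 = 11000011, payload 00011 (5 bits).
Byte 2: 0x86 = 10000110 (10xxxxxx ✓), payload 000110.
Concatenate: 00011000110 = 0xC6 (11 bits → U+00C6).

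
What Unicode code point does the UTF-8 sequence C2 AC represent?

Leading byte 0xC2 = 11000010 matches 110xxxxx → 2-byte sequence.
Byte 1: 0xC2 = 11000010, payload 00010 (5 bits).
Byte 2: 0xAC = 10101100 (10xxxxxx ✓), payload 101100.
Concatenate: 00010101100 = 0xAC (11 bits → U+00AC).

U+00AC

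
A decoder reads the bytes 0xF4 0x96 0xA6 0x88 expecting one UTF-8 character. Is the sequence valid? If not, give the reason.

invalid (encodes a value above U+10FFFF)

Leading byte 0xF4 = 11110100 → 4-byte form.
Payload = 0x116988, which exceeds U+10FFFF, the maximum Unicode code point. (Leading bytes F5–FF, or F4 followed by ≥ 0x90, are invalid.)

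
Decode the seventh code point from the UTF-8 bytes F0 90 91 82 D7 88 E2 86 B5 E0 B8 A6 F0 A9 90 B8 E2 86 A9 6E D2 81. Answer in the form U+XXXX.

U+006E

Offset 0: leading byte 0xF0 = 11110000 → 4-byte char #1 = F0 90 91 82.
Offset 4: leading byte 0xD7 = 11010111 → 2-byte char #2 = D7 88.
Offset 6: leading byte 0xE2 = 11100010 → 3-byte char #3 = E2 86 B5.
Offset 9: leading byte 0xE0 = 11100000 → 3-byte char #4 = E0 B8 A6.
Offset 12: leading byte 0xF0 = 11110000 → 4-byte char #5 = F0 A9 90 B8.
Offset 16: leading byte 0xE2 = 11100010 → 3-byte char #6 = E2 86 A9.
Offset 19: leading byte 0x6E = 01101110 → 1-byte char #7 = 6E.
Leading byte 0x6E = 01101110 matches 0xxxxxxx → 1-byte sequence.
Byte 1: 0x6E = 01101110, payload 1101110 (7 bits).
Concatenate: 1101110 = 0x6E (7 bits → U+006E).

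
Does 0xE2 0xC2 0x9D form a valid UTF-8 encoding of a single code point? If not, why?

Leading byte 0xE2 = 11100010 → 3-byte form.
Byte 2 is 0xC2 = 11000010, which is not 10xxxxxx — expected a continuation byte.

invalid (non-continuation byte where continuation expected)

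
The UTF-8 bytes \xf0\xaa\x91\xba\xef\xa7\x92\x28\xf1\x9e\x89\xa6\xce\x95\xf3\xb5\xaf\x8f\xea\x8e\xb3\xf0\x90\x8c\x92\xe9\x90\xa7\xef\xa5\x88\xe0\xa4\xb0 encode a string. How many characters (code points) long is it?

Byte at offset 0: 0xF0 = 11110000 → 4-byte char (#1). Advance 4.
Byte at offset 4: 0xEF = 11101111 → 3-byte char (#2). Advance 3.
Byte at offset 7: 0x28 = 00101000 → 1-byte char (#3). Advance 1.
Byte at offset 8: 0xF1 = 11110001 → 4-byte char (#4). Advance 4.
Byte at offset 12: 0xCE = 11001110 → 2-byte char (#5). Advance 2.
Byte at offset 14: 0xF3 = 11110011 → 4-byte char (#6). Advance 4.
Byte at offset 18: 0xEA = 11101010 → 3-byte char (#7). Advance 3.
Byte at offset 21: 0xF0 = 11110000 → 4-byte char (#8). Advance 4.
Byte at offset 25: 0xE9 = 11101001 → 3-byte char (#9). Advance 3.
Byte at offset 28: 0xEF = 11101111 → 3-byte char (#10). Advance 3.
Byte at offset 31: 0xE0 = 11100000 → 3-byte char (#11). Advance 3.
Reached end at offset 34 after 11 code points.

11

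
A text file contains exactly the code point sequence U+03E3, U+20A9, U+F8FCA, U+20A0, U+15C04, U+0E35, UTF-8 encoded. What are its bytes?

CF A3 E2 82 A9 F3 B8 BF 8A E2 82 A0 F0 95 B0 84 E0 B8 B5

U+03E3: 2-byte form → CF A3.
U+20A9: 3-byte form → E2 82 A9.
U+F8FCA: 4-byte form → F3 B8 BF 8A.
U+20A0: 3-byte form → E2 82 A0.
U+15C04: 4-byte form → F0 95 B0 84.
U+0E35: 3-byte form → E0 B8 B5.
Concatenated (19 bytes): CF A3 E2 82 A9 F3 B8 BF 8A E2 82 A0 F0 95 B0 84 E0 B8 B5.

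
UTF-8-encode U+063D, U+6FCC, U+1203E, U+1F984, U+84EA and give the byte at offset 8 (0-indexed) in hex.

U+063D → 2-byte form D8 BD at offsets 0–1.
U+6FCC → 3-byte form E6 BF 8C at offsets 2–4.
U+1203E → 4-byte form F0 92 80 BE at offsets 5–8.
Offset 8 falls in char 3's range; it's byte 4 of F0 92 80 BE = 0xBE.

0xBE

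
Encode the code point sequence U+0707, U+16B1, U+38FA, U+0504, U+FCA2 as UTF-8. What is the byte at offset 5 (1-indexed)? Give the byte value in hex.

1-indexed offset 5 is 0-indexed offset 4.
U+0707 → 2-byte form DC 87 at offsets 0–1.
U+16B1 → 3-byte form E1 9A B1 at offsets 2–4.
Offset 4 falls in char 2's range; it's byte 3 of E1 9A B1 = 0xB1.

0xB1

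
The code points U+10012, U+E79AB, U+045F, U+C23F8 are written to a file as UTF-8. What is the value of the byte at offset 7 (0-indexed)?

0xAB

U+10012 → 4-byte form F0 90 80 92 at offsets 0–3.
U+E79AB → 4-byte form F3 A7 A6 AB at offsets 4–7.
Offset 7 falls in char 2's range; it's byte 4 of F3 A7 A6 AB = 0xAB.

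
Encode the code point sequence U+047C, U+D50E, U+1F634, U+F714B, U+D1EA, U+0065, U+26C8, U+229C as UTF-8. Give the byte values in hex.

U+047C: 2-byte form → D1 BC.
U+D50E: 3-byte form → ED 94 8E.
U+1F634: 4-byte form → F0 9F 98 B4.
U+F714B: 4-byte form → F3 B7 85 8B.
U+D1EA: 3-byte form → ED 87 AA.
U+0065: 1-byte form → 65.
U+26C8: 3-byte form → E2 9B 88.
U+229C: 3-byte form → E2 8A 9C.
Concatenated (23 bytes): D1 BC ED 94 8E F0 9F 98 B4 F3 B7 85 8B ED 87 AA 65 E2 9B 88 E2 8A 9C.

D1 BC ED 94 8E F0 9F 98 B4 F3 B7 85 8B ED 87 AA 65 E2 9B 88 E2 8A 9C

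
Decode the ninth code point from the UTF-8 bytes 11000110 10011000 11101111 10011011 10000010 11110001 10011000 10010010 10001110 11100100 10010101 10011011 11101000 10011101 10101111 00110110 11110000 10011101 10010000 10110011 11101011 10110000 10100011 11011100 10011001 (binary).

U+0719

Offset 0: leading byte 0xC6 = 11000110 → 2-byte char #1 = C6 98.
Offset 2: leading byte 0xEF = 11101111 → 3-byte char #2 = EF 9B 82.
Offset 5: leading byte 0xF1 = 11110001 → 4-byte char #3 = F1 98 92 8E.
Offset 9: leading byte 0xE4 = 11100100 → 3-byte char #4 = E4 95 9B.
Offset 12: leading byte 0xE8 = 11101000 → 3-byte char #5 = E8 9D AF.
Offset 15: leading byte 0x36 = 00110110 → 1-byte char #6 = 36.
Offset 16: leading byte 0xF0 = 11110000 → 4-byte char #7 = F0 9D 90 B3.
Offset 20: leading byte 0xEB = 11101011 → 3-byte char #8 = EB B0 A3.
Offset 23: leading byte 0xDC = 11011100 → 2-byte char #9 = DC 99.
Leading byte 0xDC = 11011100 matches 110xxxxx → 2-byte sequence.
Byte 1: 0xDC = 11011100, payload 11100 (5 bits).
Byte 2: 0x99 = 10011001 (10xxxxxx ✓), payload 011001.
Concatenate: 11100011001 = 0x719 (11 bits → U+0719).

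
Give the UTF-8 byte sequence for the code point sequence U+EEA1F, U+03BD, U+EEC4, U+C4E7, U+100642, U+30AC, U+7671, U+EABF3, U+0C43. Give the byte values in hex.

F3 AE A8 9F CE BD EE BB 84 EC 93 A7 F4 80 99 82 E3 82 AC E7 99 B1 F3 AA AF B3 E0 B1 83

U+EEA1F: 4-byte form → F3 AE A8 9F.
U+03BD: 2-byte form → CE BD.
U+EEC4: 3-byte form → EE BB 84.
U+C4E7: 3-byte form → EC 93 A7.
U+100642: 4-byte form → F4 80 99 82.
U+30AC: 3-byte form → E3 82 AC.
U+7671: 3-byte form → E7 99 B1.
U+EABF3: 4-byte form → F3 AA AF B3.
U+0C43: 3-byte form → E0 B1 83.
Concatenated (29 bytes): F3 AE A8 9F CE BD EE BB 84 EC 93 A7 F4 80 99 82 E3 82 AC E7 99 B1 F3 AA AF B3 E0 B1 83.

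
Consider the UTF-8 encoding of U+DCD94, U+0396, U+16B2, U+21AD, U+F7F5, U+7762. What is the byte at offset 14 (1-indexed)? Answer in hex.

0x9F

1-indexed offset 14 is 0-indexed offset 13.
U+DCD94 → 4-byte form F3 9C B6 94 at offsets 0–3.
U+0396 → 2-byte form CE 96 at offsets 4–5.
U+16B2 → 3-byte form E1 9A B2 at offsets 6–8.
U+21AD → 3-byte form E2 86 AD at offsets 9–11.
U+F7F5 → 3-byte form EF 9F B5 at offsets 12–14.
Offset 13 falls in char 5's range; it's byte 2 of EF 9F B5 = 0x9F.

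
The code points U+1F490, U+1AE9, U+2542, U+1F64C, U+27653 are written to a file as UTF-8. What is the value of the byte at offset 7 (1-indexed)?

1-indexed offset 7 is 0-indexed offset 6.
U+1F490 → 4-byte form F0 9F 92 90 at offsets 0–3.
U+1AE9 → 3-byte form E1 AB A9 at offsets 4–6.
Offset 6 falls in char 2's range; it's byte 3 of E1 AB A9 = 0xA9.

0xA9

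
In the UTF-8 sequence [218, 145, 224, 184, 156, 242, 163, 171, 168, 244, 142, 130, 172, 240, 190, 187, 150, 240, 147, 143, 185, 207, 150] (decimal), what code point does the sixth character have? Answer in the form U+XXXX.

U+133F9

Offset 0: leading byte 0xDA = 11011010 → 2-byte char #1 = DA 91.
Offset 2: leading byte 0xE0 = 11100000 → 3-byte char #2 = E0 B8 9C.
Offset 5: leading byte 0xF2 = 11110010 → 4-byte char #3 = F2 A3 AB A8.
Offset 9: leading byte 0xF4 = 11110100 → 4-byte char #4 = F4 8E 82 AC.
Offset 13: leading byte 0xF0 = 11110000 → 4-byte char #5 = F0 BE BB 96.
Offset 17: leading byte 0xF0 = 11110000 → 4-byte char #6 = F0 93 8F B9.
Leading byte 0xF0 = 11110000 matches 11110xxx → 4-byte sequence.
Byte 1: 0xF0 = 11110000, payload 000 (3 bits).
Byte 2: 0x93 = 10010011 (10xxxxxx ✓), payload 010011.
Byte 3: 0x8F = 10001111 (10xxxxxx ✓), payload 001111.
Byte 4: 0xB9 = 10111001 (10xxxxxx ✓), payload 111001.
Concatenate: 000010011001111111001 = 0x133F9 (21 bits → U+133F9).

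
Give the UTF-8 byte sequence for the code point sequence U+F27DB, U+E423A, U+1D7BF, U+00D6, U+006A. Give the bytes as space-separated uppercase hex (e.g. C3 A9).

F3 B2 9F 9B F3 A4 88 BA F0 9D 9E BF C3 96 6A

U+F27DB: 4-byte form → F3 B2 9F 9B.
U+E423A: 4-byte form → F3 A4 88 BA.
U+1D7BF: 4-byte form → F0 9D 9E BF.
U+00D6: 2-byte form → C3 96.
U+006A: 1-byte form → 6A.
Concatenated (15 bytes): F3 B2 9F 9B F3 A4 88 BA F0 9D 9E BF C3 96 6A.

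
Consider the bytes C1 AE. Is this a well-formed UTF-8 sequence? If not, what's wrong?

invalid (overlong encoding)

Leading byte 0xC1 = 11000001 → 2-byte form.
Continuation bytes all match 10xxxxxx. Payload decodes to 0x6E.
But 0x6E < 0x80, the minimum for a 2-byte sequence — this is an overlong encoding.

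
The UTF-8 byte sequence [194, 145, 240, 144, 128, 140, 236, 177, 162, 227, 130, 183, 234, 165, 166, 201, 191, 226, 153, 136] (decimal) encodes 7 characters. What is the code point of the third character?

U+CC62

Offset 0: leading byte 0xC2 = 11000010 → 2-byte char #1 = C2 91.
Offset 2: leading byte 0xF0 = 11110000 → 4-byte char #2 = F0 90 80 8C.
Offset 6: leading byte 0xEC = 11101100 → 3-byte char #3 = EC B1 A2.
Leading byte 0xEC = 11101100 matches 1110xxxx → 3-byte sequence.
Byte 1: 0xEC = 11101100, payload 1100 (4 bits).
Byte 2: 0xB1 = 10110001 (10xxxxxx ✓), payload 110001.
Byte 3: 0xA2 = 10100010 (10xxxxxx ✓), payload 100010.
Concatenate: 1100110001100010 = 0xCC62 (16 bits → U+CC62).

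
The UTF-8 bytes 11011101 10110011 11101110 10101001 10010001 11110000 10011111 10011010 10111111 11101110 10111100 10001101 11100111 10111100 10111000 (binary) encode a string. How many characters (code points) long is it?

5

Byte at offset 0: 0xDD = 11011101 → 2-byte char (#1). Advance 2.
Byte at offset 2: 0xEE = 11101110 → 3-byte char (#2). Advance 3.
Byte at offset 5: 0xF0 = 11110000 → 4-byte char (#3). Advance 4.
Byte at offset 9: 0xEE = 11101110 → 3-byte char (#4). Advance 3.
Byte at offset 12: 0xE7 = 11100111 → 3-byte char (#5). Advance 3.
Reached end at offset 15 after 5 code points.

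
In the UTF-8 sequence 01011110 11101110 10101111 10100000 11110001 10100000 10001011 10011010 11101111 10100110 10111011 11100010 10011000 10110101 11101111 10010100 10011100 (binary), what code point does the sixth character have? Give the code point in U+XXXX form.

U+F51C

Offset 0: leading byte 0x5E = 01011110 → 1-byte char #1 = 5E.
Offset 1: leading byte 0xEE = 11101110 → 3-byte char #2 = EE AF A0.
Offset 4: leading byte 0xF1 = 11110001 → 4-byte char #3 = F1 A0 8B 9A.
Offset 8: leading byte 0xEF = 11101111 → 3-byte char #4 = EF A6 BB.
Offset 11: leading byte 0xE2 = 11100010 → 3-byte char #5 = E2 98 B5.
Offset 14: leading byte 0xEF = 11101111 → 3-byte char #6 = EF 94 9C.
Leading byte 0xEF = 11101111 matches 1110xxxx → 3-byte sequence.
Byte 1: 0xEF = 11101111, payload 1111 (4 bits).
Byte 2: 0x94 = 10010100 (10xxxxxx ✓), payload 010100.
Byte 3: 0x9C = 10011100 (10xxxxxx ✓), payload 011100.
Concatenate: 1111010100011100 = 0xF51C (16 bits → U+F51C).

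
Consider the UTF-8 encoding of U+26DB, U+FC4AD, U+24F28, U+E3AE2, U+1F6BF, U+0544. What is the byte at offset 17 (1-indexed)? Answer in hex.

1-indexed offset 17 is 0-indexed offset 16.
U+26DB → 3-byte form E2 9B 9B at offsets 0–2.
U+FC4AD → 4-byte form F3 BC 92 AD at offsets 3–6.
U+24F28 → 4-byte form F0 A4 BC A8 at offsets 7–10.
U+E3AE2 → 4-byte form F3 A3 AB A2 at offsets 11–14.
U+1F6BF → 4-byte form F0 9F 9A BF at offsets 15–18.
Offset 16 falls in char 5's range; it's byte 2 of F0 9F 9A BF = 0x9F.

0x9F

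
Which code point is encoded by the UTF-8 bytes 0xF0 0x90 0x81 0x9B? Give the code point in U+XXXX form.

Leading byte 0xF0 = 11110000 matches 11110xxx → 4-byte sequence.
Byte 1: 0xF0 = 11110000, payload 000 (3 bits).
Byte 2: 0x90 = 10010000 (10xxxxxx ✓), payload 010000.
Byte 3: 0x81 = 10000001 (10xxxxxx ✓), payload 000001.
Byte 4: 0x9B = 10011011 (10xxxxxx ✓), payload 011011.
Concatenate: 000010000000001011011 = 0x1005B (21 bits → U+1005B).

U+1005B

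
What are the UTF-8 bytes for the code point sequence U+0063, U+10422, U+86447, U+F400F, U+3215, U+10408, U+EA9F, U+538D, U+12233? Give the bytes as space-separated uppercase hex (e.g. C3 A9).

63 F0 90 90 A2 F2 86 91 87 F3 B4 80 8F E3 88 95 F0 90 90 88 EE AA 9F E5 8E 8D F0 92 88 B3

U+0063: 1-byte form → 63.
U+10422: 4-byte form → F0 90 90 A2.
U+86447: 4-byte form → F2 86 91 87.
U+F400F: 4-byte form → F3 B4 80 8F.
U+3215: 3-byte form → E3 88 95.
U+10408: 4-byte form → F0 90 90 88.
U+EA9F: 3-byte form → EE AA 9F.
U+538D: 3-byte form → E5 8E 8D.
U+12233: 4-byte form → F0 92 88 B3.
Concatenated (30 bytes): 63 F0 90 90 A2 F2 86 91 87 F3 B4 80 8F E3 88 95 F0 90 90 88 EE AA 9F E5 8E 8D F0 92 88 B3.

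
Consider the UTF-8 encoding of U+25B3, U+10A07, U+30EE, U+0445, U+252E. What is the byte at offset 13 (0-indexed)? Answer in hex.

0x94

U+25B3 → 3-byte form E2 96 B3 at offsets 0–2.
U+10A07 → 4-byte form F0 90 A8 87 at offsets 3–6.
U+30EE → 3-byte form E3 83 AE at offsets 7–9.
U+0445 → 2-byte form D1 85 at offsets 10–11.
U+252E → 3-byte form E2 94 AE at offsets 12–14.
Offset 13 falls in char 5's range; it's byte 2 of E2 94 AE = 0x94.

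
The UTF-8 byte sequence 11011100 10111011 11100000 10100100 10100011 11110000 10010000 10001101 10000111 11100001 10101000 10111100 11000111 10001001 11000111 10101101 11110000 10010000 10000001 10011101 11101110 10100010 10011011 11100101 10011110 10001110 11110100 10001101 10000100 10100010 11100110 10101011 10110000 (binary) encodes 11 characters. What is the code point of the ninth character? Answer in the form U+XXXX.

Offset 0: leading byte 0xDC = 11011100 → 2-byte char #1 = DC BB.
Offset 2: leading byte 0xE0 = 11100000 → 3-byte char #2 = E0 A4 A3.
Offset 5: leading byte 0xF0 = 11110000 → 4-byte char #3 = F0 90 8D 87.
Offset 9: leading byte 0xE1 = 11100001 → 3-byte char #4 = E1 A8 BC.
Offset 12: leading byte 0xC7 = 11000111 → 2-byte char #5 = C7 89.
Offset 14: leading byte 0xC7 = 11000111 → 2-byte char #6 = C7 AD.
Offset 16: leading byte 0xF0 = 11110000 → 4-byte char #7 = F0 90 81 9D.
Offset 20: leading byte 0xEE = 11101110 → 3-byte char #8 = EE A2 9B.
Offset 23: leading byte 0xE5 = 11100101 → 3-byte char #9 = E5 9E 8E.
Leading byte 0xE5 = 11100101 matches 1110xxxx → 3-byte sequence.
Byte 1: 0xE5 = 11100101, payload 0101 (4 bits).
Byte 2: 0x9E = 10011110 (10xxxxxx ✓), payload 011110.
Byte 3: 0x8E = 10001110 (10xxxxxx ✓), payload 001110.
Concatenate: 0101011110001110 = 0x578E (16 bits → U+578E).

U+578E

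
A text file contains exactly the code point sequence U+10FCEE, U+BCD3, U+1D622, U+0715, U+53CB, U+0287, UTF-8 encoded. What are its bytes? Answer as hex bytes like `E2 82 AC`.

F4 8F B3 AE EB B3 93 F0 9D 98 A2 DC 95 E5 8F 8B CA 87

U+10FCEE: 4-byte form → F4 8F B3 AE.
U+BCD3: 3-byte form → EB B3 93.
U+1D622: 4-byte form → F0 9D 98 A2.
U+0715: 2-byte form → DC 95.
U+53CB: 3-byte form → E5 8F 8B.
U+0287: 2-byte form → CA 87.
Concatenated (18 bytes): F4 8F B3 AE EB B3 93 F0 9D 98 A2 DC 95 E5 8F 8B CA 87.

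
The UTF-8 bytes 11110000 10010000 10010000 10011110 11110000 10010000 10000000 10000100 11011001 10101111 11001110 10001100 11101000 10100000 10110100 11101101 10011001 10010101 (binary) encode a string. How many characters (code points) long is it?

6

Byte at offset 0: 0xF0 = 11110000 → 4-byte char (#1). Advance 4.
Byte at offset 4: 0xF0 = 11110000 → 4-byte char (#2). Advance 4.
Byte at offset 8: 0xD9 = 11011001 → 2-byte char (#3). Advance 2.
Byte at offset 10: 0xCE = 11001110 → 2-byte char (#4). Advance 2.
Byte at offset 12: 0xE8 = 11101000 → 3-byte char (#5). Advance 3.
Byte at offset 15: 0xED = 11101101 → 3-byte char (#6). Advance 3.
Reached end at offset 18 after 6 code points.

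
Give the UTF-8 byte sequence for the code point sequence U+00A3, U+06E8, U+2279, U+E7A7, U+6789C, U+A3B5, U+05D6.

C2 A3 DB A8 E2 89 B9 EE 9E A7 F1 A7 A2 9C EA 8E B5 D7 96

U+00A3: 2-byte form → C2 A3.
U+06E8: 2-byte form → DB A8.
U+2279: 3-byte form → E2 89 B9.
U+E7A7: 3-byte form → EE 9E A7.
U+6789C: 4-byte form → F1 A7 A2 9C.
U+A3B5: 3-byte form → EA 8E B5.
U+05D6: 2-byte form → D7 96.
Concatenated (19 bytes): C2 A3 DB A8 E2 89 B9 EE 9E A7 F1 A7 A2 9C EA 8E B5 D7 96.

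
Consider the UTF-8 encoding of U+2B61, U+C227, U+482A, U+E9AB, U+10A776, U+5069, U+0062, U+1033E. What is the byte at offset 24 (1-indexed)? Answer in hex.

0xBE

1-indexed offset 24 is 0-indexed offset 23.
U+2B61 → 3-byte form E2 AD A1 at offsets 0–2.
U+C227 → 3-byte form EC 88 A7 at offsets 3–5.
U+482A → 3-byte form E4 A0 AA at offsets 6–8.
U+E9AB → 3-byte form EE A6 AB at offsets 9–11.
U+10A776 → 4-byte form F4 8A 9D B6 at offsets 12–15.
U+5069 → 3-byte form E5 81 A9 at offsets 16–18.
U+0062 → 1-byte form 62 at offsets 19–19.
U+1033E → 4-byte form F0 90 8C BE at offsets 20–23.
Offset 23 falls in char 8's range; it's byte 4 of F0 90 8C BE = 0xBE.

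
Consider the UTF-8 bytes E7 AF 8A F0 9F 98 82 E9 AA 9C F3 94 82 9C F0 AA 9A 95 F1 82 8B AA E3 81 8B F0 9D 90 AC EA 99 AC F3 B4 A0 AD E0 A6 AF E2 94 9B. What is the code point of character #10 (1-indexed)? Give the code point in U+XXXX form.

Offset 0: leading byte 0xE7 = 11100111 → 3-byte char #1 = E7 AF 8A.
Offset 3: leading byte 0xF0 = 11110000 → 4-byte char #2 = F0 9F 98 82.
Offset 7: leading byte 0xE9 = 11101001 → 3-byte char #3 = E9 AA 9C.
Offset 10: leading byte 0xF3 = 11110011 → 4-byte char #4 = F3 94 82 9C.
Offset 14: leading byte 0xF0 = 11110000 → 4-byte char #5 = F0 AA 9A 95.
Offset 18: leading byte 0xF1 = 11110001 → 4-byte char #6 = F1 82 8B AA.
Offset 22: leading byte 0xE3 = 11100011 → 3-byte char #7 = E3 81 8B.
Offset 25: leading byte 0xF0 = 11110000 → 4-byte char #8 = F0 9D 90 AC.
Offset 29: leading byte 0xEA = 11101010 → 3-byte char #9 = EA 99 AC.
Offset 32: leading byte 0xF3 = 11110011 → 4-byte char #10 = F3 B4 A0 AD.
Leading byte 0xF3 = 11110011 matches 11110xxx → 4-byte sequence.
Byte 1: 0xF3 = 11110011, payload 011 (3 bits).
Byte 2: 0xB4 = 10110100 (10xxxxxx ✓), payload 110100.
Byte 3: 0xA0 = 10100000 (10xxxxxx ✓), payload 100000.
Byte 4: 0xAD = 10101101 (10xxxxxx ✓), payload 101101.
Concatenate: 011110100100000101101 = 0xF482D (21 bits → U+F482D).

U+F482D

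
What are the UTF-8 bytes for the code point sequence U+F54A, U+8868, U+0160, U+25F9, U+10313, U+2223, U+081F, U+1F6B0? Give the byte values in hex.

EF 95 8A E8 A1 A8 C5 A0 E2 97 B9 F0 90 8C 93 E2 88 A3 E0 A0 9F F0 9F 9A B0

U+F54A: 3-byte form → EF 95 8A.
U+8868: 3-byte form → E8 A1 A8.
U+0160: 2-byte form → C5 A0.
U+25F9: 3-byte form → E2 97 B9.
U+10313: 4-byte form → F0 90 8C 93.
U+2223: 3-byte form → E2 88 A3.
U+081F: 3-byte form → E0 A0 9F.
U+1F6B0: 4-byte form → F0 9F 9A B0.
Concatenated (25 bytes): EF 95 8A E8 A1 A8 C5 A0 E2 97 B9 F0 90 8C 93 E2 88 A3 E0 A0 9F F0 9F 9A B0.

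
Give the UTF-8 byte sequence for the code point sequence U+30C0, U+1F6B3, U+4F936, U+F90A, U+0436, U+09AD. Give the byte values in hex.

U+30C0: 3-byte form → E3 83 80.
U+1F6B3: 4-byte form → F0 9F 9A B3.
U+4F936: 4-byte form → F1 8F A4 B6.
U+F90A: 3-byte form → EF A4 8A.
U+0436: 2-byte form → D0 B6.
U+09AD: 3-byte form → E0 A6 AD.
Concatenated (19 bytes): E3 83 80 F0 9F 9A B3 F1 8F A4 B6 EF A4 8A D0 B6 E0 A6 AD.

E3 83 80 F0 9F 9A B3 F1 8F A4 B6 EF A4 8A D0 B6 E0 A6 AD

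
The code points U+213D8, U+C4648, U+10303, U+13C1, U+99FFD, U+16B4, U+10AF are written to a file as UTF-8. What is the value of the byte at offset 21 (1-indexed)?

0x9A

1-indexed offset 21 is 0-indexed offset 20.
U+213D8 → 4-byte form F0 A1 8F 98 at offsets 0–3.
U+C4648 → 4-byte form F3 84 99 88 at offsets 4–7.
U+10303 → 4-byte form F0 90 8C 83 at offsets 8–11.
U+13C1 → 3-byte form E1 8F 81 at offsets 12–14.
U+99FFD → 4-byte form F2 99 BF BD at offsets 15–18.
U+16B4 → 3-byte form E1 9A B4 at offsets 19–21.
Offset 20 falls in char 6's range; it's byte 2 of E1 9A B4 = 0x9A.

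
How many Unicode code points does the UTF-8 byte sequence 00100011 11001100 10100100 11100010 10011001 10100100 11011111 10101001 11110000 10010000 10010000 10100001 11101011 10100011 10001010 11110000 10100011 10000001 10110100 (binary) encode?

Byte at offset 0: 0x23 = 00100011 → 1-byte char (#1). Advance 1.
Byte at offset 1: 0xCC = 11001100 → 2-byte char (#2). Advance 2.
Byte at offset 3: 0xE2 = 11100010 → 3-byte char (#3). Advance 3.
Byte at offset 6: 0xDF = 11011111 → 2-byte char (#4). Advance 2.
Byte at offset 8: 0xF0 = 11110000 → 4-byte char (#5). Advance 4.
Byte at offset 12: 0xEB = 11101011 → 3-byte char (#6). Advance 3.
Byte at offset 15: 0xF0 = 11110000 → 4-byte char (#7). Advance 4.
Reached end at offset 19 after 7 code points.

7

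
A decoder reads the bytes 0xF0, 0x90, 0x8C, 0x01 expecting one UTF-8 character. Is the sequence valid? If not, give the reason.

Leading byte 0xF0 = 11110000 → 4-byte form.
Byte 4 is 0x01 = 00000001, which is not 10xxxxxx — expected a continuation byte.

invalid (non-continuation byte where continuation expected)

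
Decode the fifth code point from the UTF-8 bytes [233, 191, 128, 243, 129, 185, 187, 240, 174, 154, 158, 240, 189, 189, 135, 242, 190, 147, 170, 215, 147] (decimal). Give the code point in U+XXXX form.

U+BE4EA

Offset 0: leading byte 0xE9 = 11101001 → 3-byte char #1 = E9 BF 80.
Offset 3: leading byte 0xF3 = 11110011 → 4-byte char #2 = F3 81 B9 BB.
Offset 7: leading byte 0xF0 = 11110000 → 4-byte char #3 = F0 AE 9A 9E.
Offset 11: leading byte 0xF0 = 11110000 → 4-byte char #4 = F0 BD BD 87.
Offset 15: leading byte 0xF2 = 11110010 → 4-byte char #5 = F2 BE 93 AA.
Leading byte 0xF2 = 11110010 matches 11110xxx → 4-byte sequence.
Byte 1: 0xF2 = 11110010, payload 010 (3 bits).
Byte 2: 0xBE = 10111110 (10xxxxxx ✓), payload 111110.
Byte 3: 0x93 = 10010011 (10xxxxxx ✓), payload 010011.
Byte 4: 0xAA = 10101010 (10xxxxxx ✓), payload 101010.
Concatenate: 010111110010011101010 = 0xBE4EA (21 bits → U+BE4EA).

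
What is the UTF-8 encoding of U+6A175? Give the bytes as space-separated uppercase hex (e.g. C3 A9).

F1 AA 85 B5

U+6A175 = 0x6A175 = 434549 decimal. In range U+10000–U+10FFFF → 4-byte form: 11110xxx 10xxxxxx 10xxxxxx 10xxxxxx.
Binary (21 bits): 001101010000101110101.
Split 3+6+6+6: 001 | 101010 | 000101 | 110101.
Byte 1: 11110001 = 0xF1.
Byte 2: 10101010 = 0xAA.
Byte 3: 10000101 = 0x85.
Byte 4: 10110101 = 0xB5.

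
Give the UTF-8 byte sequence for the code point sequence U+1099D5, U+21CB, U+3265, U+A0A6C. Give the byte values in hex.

F4 89 A7 95 E2 87 8B E3 89 A5 F2 A0 A9 AC

U+1099D5: 4-byte form → F4 89 A7 95.
U+21CB: 3-byte form → E2 87 8B.
U+3265: 3-byte form → E3 89 A5.
U+A0A6C: 4-byte form → F2 A0 A9 AC.
Concatenated (14 bytes): F4 89 A7 95 E2 87 8B E3 89 A5 F2 A0 A9 AC.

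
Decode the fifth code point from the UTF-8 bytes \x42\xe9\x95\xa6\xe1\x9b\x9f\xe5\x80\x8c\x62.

Offset 0: leading byte 0x42 = 01000010 → 1-byte char #1 = 42.
Offset 1: leading byte 0xE9 = 11101001 → 3-byte char #2 = E9 95 A6.
Offset 4: leading byte 0xE1 = 11100001 → 3-byte char #3 = E1 9B 9F.
Offset 7: leading byte 0xE5 = 11100101 → 3-byte char #4 = E5 80 8C.
Offset 10: leading byte 0x62 = 01100010 → 1-byte char #5 = 62.
Leading byte 0x62 = 01100010 matches 0xxxxxxx → 1-byte sequence.
Byte 1: 0x62 = 01100010, payload 1100010 (7 bits).
Concatenate: 1100010 = 0x62 (7 bits → U+0062).

U+0062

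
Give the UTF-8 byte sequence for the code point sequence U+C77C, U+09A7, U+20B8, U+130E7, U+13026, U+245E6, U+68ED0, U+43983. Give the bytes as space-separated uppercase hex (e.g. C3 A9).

EC 9D BC E0 A6 A7 E2 82 B8 F0 93 83 A7 F0 93 80 A6 F0 A4 97 A6 F1 A8 BB 90 F1 83 A6 83

U+C77C: 3-byte form → EC 9D BC.
U+09A7: 3-byte form → E0 A6 A7.
U+20B8: 3-byte form → E2 82 B8.
U+130E7: 4-byte form → F0 93 83 A7.
U+13026: 4-byte form → F0 93 80 A6.
U+245E6: 4-byte form → F0 A4 97 A6.
U+68ED0: 4-byte form → F1 A8 BB 90.
U+43983: 4-byte form → F1 83 A6 83.
Concatenated (29 bytes): EC 9D BC E0 A6 A7 E2 82 B8 F0 93 83 A7 F0 93 80 A6 F0 A4 97 A6 F1 A8 BB 90 F1 83 A6 83.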